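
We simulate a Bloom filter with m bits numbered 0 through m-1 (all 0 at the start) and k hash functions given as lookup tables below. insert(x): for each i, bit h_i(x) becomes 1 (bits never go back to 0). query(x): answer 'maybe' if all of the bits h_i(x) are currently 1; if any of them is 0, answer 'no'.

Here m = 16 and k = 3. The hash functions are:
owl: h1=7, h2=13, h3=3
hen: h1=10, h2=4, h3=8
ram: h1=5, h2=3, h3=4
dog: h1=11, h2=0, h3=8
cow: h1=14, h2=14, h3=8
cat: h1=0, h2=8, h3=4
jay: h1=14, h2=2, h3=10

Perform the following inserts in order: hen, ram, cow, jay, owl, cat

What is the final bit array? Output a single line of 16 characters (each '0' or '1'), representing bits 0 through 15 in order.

Start: bits=0000000000000000
After insert 'hen': sets bits 4 8 10 -> bits=0000100010100000
After insert 'ram': sets bits 3 4 5 -> bits=0001110010100000
After insert 'cow': sets bits 8 14 -> bits=0001110010100010
After insert 'jay': sets bits 2 10 14 -> bits=0011110010100010
After insert 'owl': sets bits 3 7 13 -> bits=0011110110100110
After insert 'cat': sets bits 0 4 8 -> bits=1011110110100110

Answer: 1011110110100110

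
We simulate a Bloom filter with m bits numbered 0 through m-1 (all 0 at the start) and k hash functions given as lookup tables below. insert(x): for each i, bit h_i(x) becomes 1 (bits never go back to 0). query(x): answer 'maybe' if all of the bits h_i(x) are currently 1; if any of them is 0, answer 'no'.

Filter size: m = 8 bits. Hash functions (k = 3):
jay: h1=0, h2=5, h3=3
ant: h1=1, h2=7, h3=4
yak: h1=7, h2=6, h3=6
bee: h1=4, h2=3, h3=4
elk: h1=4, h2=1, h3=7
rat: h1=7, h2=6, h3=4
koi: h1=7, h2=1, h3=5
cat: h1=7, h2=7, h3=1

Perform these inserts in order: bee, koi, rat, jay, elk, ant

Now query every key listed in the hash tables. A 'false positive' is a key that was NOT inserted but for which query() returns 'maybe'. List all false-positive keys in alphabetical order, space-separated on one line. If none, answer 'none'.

Answer: cat yak

Derivation:
Start: bits=00000000
After insert 'bee': sets bits 3 4 -> bits=00011000
After insert 'koi': sets bits 1 5 7 -> bits=01011101
After insert 'rat': sets bits 4 6 7 -> bits=01011111
After insert 'jay': sets bits 0 3 5 -> bits=11011111
After insert 'elk': sets bits 1 4 7 -> bits=11011111
After insert 'ant': sets bits 1 4 7 -> bits=11011111
Not inserted: cat yak — query each against bits=11011111:
query cat: checks bit1=1, bit7=1 (all 1) -> maybe => FALSE POSITIVE
query yak: checks bit6=1, bit7=1 (all 1) -> maybe => FALSE POSITIVE
False positives (alphabetical): cat yak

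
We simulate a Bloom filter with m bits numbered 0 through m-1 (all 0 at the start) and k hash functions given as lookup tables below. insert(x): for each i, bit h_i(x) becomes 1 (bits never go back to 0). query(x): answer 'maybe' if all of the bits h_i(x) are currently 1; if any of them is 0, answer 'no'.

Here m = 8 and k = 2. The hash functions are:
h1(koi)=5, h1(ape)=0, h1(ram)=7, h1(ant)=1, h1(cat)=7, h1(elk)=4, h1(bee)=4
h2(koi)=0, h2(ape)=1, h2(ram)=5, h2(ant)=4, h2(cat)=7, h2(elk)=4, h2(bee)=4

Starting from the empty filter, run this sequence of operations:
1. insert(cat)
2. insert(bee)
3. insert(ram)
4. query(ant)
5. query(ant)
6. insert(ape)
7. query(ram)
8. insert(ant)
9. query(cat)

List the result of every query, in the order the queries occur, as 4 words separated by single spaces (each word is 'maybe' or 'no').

Start: bits=00000000
Op 1: insert cat -> sets bits 7 -> bits=00000001
Op 2: insert bee -> sets bits 4 -> bits=00001001
Op 3: insert ram -> sets bits 5 7 -> bits=00001101
Op 4: query ant -> checks bit1=0, bit4=1 (has a 0) -> no
Op 5: query ant -> checks bit1=0, bit4=1 (has a 0) -> no
Op 6: insert ape -> sets bits 0 1 -> bits=11001101
Op 7: query ram -> checks bit5=1, bit7=1 (all 1) -> maybe
Op 8: insert ant -> sets bits 1 4 -> bits=11001101
Op 9: query cat -> checks bit7=1 (all 1) -> maybe
Query results in order: no no maybe maybe

Answer: no no maybe maybe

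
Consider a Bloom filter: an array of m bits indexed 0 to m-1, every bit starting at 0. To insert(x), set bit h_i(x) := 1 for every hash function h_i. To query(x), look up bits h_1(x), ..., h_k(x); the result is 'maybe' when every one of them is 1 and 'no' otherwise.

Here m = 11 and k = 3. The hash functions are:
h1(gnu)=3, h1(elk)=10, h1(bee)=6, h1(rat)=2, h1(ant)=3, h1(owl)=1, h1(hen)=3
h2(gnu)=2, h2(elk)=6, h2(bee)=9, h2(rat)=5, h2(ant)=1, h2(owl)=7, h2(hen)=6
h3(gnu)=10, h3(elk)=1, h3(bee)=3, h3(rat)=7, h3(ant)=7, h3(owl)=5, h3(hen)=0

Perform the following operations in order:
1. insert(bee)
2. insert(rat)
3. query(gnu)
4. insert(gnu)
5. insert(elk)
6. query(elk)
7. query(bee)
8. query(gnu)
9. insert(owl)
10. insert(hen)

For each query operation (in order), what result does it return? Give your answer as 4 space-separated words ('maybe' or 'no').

Answer: no maybe maybe maybe

Derivation:
Start: bits=00000000000
Op 1: insert bee -> sets bits 3 6 9 -> bits=00010010010
Op 2: insert rat -> sets bits 2 5 7 -> bits=00110111010
Op 3: query gnu -> checks bit2=1, bit3=1, bit10=0 (has a 0) -> no
Op 4: insert gnu -> sets bits 2 3 10 -> bits=00110111011
Op 5: insert elk -> sets bits 1 6 10 -> bits=01110111011
Op 6: query elk -> checks bit1=1, bit6=1, bit10=1 (all 1) -> maybe
Op 7: query bee -> checks bit3=1, bit6=1, bit9=1 (all 1) -> maybe
Op 8: query gnu -> checks bit2=1, bit3=1, bit10=1 (all 1) -> maybe
Op 9: insert owl -> sets bits 1 5 7 -> bits=01110111011
Op 10: insert hen -> sets bits 0 3 6 -> bits=11110111011
Query results in order: no maybe maybe maybe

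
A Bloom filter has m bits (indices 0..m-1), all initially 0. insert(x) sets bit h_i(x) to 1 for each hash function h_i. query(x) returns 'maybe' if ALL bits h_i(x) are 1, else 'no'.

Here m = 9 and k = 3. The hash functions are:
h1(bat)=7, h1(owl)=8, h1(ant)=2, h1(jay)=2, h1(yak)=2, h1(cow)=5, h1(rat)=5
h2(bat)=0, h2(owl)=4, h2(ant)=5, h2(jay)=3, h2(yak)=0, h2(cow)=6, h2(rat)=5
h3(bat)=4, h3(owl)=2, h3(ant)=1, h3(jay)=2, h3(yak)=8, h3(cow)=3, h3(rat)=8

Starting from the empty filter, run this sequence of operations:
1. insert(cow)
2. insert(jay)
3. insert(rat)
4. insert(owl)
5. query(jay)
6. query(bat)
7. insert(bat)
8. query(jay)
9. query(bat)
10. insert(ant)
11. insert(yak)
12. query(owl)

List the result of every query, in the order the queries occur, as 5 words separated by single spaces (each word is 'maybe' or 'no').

Start: bits=000000000
Op 1: insert cow -> sets bits 3 5 6 -> bits=000101100
Op 2: insert jay -> sets bits 2 3 -> bits=001101100
Op 3: insert rat -> sets bits 5 8 -> bits=001101101
Op 4: insert owl -> sets bits 2 4 8 -> bits=001111101
Op 5: query jay -> checks bit2=1, bit3=1 (all 1) -> maybe
Op 6: query bat -> checks bit0=0, bit4=1, bit7=0 (has a 0) -> no
Op 7: insert bat -> sets bits 0 4 7 -> bits=101111111
Op 8: query jay -> checks bit2=1, bit3=1 (all 1) -> maybe
Op 9: query bat -> checks bit0=1, bit4=1, bit7=1 (all 1) -> maybe
Op 10: insert ant -> sets bits 1 2 5 -> bits=111111111
Op 11: insert yak -> sets bits 0 2 8 -> bits=111111111
Op 12: query owl -> checks bit2=1, bit4=1, bit8=1 (all 1) -> maybe
Query results in order: maybe no maybe maybe maybe

Answer: maybe no maybe maybe maybe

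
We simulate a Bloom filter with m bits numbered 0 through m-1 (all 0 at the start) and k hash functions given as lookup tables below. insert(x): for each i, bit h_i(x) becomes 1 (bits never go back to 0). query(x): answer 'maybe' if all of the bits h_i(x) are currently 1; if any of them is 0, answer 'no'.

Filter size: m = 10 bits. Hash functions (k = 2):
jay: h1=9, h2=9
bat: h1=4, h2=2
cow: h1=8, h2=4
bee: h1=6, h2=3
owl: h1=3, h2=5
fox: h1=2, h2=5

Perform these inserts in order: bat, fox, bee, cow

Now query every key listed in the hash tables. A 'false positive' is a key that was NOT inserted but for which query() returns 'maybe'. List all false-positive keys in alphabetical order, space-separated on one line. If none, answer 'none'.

Answer: owl

Derivation:
Start: bits=0000000000
After insert 'bat': sets bits 2 4 -> bits=0010100000
After insert 'fox': sets bits 2 5 -> bits=0010110000
After insert 'bee': sets bits 3 6 -> bits=0011111000
After insert 'cow': sets bits 4 8 -> bits=0011111010
Not inserted: jay owl — query each against bits=0011111010:
query jay: checks bit9=0 (has a 0) -> no => not a false positive
query owl: checks bit3=1, bit5=1 (all 1) -> maybe => FALSE POSITIVE
False positives (alphabetical): owl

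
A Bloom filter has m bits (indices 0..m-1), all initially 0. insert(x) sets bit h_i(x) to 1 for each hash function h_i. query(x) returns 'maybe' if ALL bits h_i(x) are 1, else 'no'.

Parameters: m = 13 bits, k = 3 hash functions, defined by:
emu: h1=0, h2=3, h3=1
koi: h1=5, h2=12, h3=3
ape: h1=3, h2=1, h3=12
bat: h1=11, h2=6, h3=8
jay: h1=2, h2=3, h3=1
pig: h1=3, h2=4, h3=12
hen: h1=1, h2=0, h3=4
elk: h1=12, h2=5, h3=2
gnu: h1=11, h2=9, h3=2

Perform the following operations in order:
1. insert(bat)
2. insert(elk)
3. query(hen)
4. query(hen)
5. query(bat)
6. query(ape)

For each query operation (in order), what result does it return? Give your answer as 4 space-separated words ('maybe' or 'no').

Answer: no no maybe no

Derivation:
Start: bits=0000000000000
Op 1: insert bat -> sets bits 6 8 11 -> bits=0000001010010
Op 2: insert elk -> sets bits 2 5 12 -> bits=0010011010011
Op 3: query hen -> checks bit0=0, bit1=0, bit4=0 (has a 0) -> no
Op 4: query hen -> checks bit0=0, bit1=0, bit4=0 (has a 0) -> no
Op 5: query bat -> checks bit6=1, bit8=1, bit11=1 (all 1) -> maybe
Op 6: query ape -> checks bit1=0, bit3=0, bit12=1 (has a 0) -> no
Query results in order: no no maybe no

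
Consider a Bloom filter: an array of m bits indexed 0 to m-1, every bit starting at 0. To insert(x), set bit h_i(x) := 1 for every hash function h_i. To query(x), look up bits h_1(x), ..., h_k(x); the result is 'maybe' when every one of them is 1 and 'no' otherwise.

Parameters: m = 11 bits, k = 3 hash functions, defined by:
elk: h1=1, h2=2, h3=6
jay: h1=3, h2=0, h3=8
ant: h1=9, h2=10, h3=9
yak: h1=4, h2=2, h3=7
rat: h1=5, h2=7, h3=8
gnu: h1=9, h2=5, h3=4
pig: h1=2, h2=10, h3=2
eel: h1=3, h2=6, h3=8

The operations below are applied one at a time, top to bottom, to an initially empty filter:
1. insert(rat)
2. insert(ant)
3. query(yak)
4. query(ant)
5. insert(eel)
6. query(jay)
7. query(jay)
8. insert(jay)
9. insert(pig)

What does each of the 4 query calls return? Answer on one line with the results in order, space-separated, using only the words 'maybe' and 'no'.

Start: bits=00000000000
Op 1: insert rat -> sets bits 5 7 8 -> bits=00000101100
Op 2: insert ant -> sets bits 9 10 -> bits=00000101111
Op 3: query yak -> checks bit2=0, bit4=0, bit7=1 (has a 0) -> no
Op 4: query ant -> checks bit9=1, bit10=1 (all 1) -> maybe
Op 5: insert eel -> sets bits 3 6 8 -> bits=00010111111
Op 6: query jay -> checks bit0=0, bit3=1, bit8=1 (has a 0) -> no
Op 7: query jay -> checks bit0=0, bit3=1, bit8=1 (has a 0) -> no
Op 8: insert jay -> sets bits 0 3 8 -> bits=10010111111
Op 9: insert pig -> sets bits 2 10 -> bits=10110111111
Query results in order: no maybe no no

Answer: no maybe no no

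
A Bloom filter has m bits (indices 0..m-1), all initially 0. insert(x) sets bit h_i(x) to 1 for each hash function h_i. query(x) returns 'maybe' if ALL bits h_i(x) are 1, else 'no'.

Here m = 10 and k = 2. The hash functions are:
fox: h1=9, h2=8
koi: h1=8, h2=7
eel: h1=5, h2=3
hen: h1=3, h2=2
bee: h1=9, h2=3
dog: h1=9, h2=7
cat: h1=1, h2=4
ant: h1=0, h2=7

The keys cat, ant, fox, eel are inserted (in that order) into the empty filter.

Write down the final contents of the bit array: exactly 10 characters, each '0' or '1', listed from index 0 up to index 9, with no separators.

Start: bits=0000000000
After insert 'cat': sets bits 1 4 -> bits=0100100000
After insert 'ant': sets bits 0 7 -> bits=1100100100
After insert 'fox': sets bits 8 9 -> bits=1100100111
After insert 'eel': sets bits 3 5 -> bits=1101110111

Answer: 1101110111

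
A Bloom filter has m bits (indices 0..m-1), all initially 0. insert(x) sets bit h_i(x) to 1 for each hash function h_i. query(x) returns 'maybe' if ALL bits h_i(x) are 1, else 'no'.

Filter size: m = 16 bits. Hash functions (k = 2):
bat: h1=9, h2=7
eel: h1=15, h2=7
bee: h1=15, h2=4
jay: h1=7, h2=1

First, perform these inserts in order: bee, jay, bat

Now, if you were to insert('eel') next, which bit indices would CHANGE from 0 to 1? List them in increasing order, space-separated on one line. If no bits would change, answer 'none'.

Start: bits=0000000000000000
After insert 'bee': sets bits 4 15 -> bits=0000100000000001
After insert 'jay': sets bits 1 7 -> bits=0100100100000001
After insert 'bat': sets bits 7 9 -> bits=0100100101000001
insert 'eel' would touch bits 7 15; currently bit7=1, bit15=1
Bits that are 0 among those (would change 0->1): none

Answer: none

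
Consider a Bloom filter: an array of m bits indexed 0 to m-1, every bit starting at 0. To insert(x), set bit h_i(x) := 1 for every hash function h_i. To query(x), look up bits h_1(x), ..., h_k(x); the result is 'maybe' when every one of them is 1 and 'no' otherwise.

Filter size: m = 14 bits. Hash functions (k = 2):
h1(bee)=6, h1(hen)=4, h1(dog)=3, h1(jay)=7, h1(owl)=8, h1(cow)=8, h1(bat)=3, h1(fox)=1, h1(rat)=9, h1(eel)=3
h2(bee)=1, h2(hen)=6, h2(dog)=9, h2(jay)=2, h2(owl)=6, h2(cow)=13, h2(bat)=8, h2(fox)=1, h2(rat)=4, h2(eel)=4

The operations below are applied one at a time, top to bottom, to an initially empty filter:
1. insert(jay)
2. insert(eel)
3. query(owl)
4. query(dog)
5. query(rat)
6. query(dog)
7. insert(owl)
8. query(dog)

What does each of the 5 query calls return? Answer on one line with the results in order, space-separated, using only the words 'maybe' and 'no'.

Answer: no no no no no

Derivation:
Start: bits=00000000000000
Op 1: insert jay -> sets bits 2 7 -> bits=00100001000000
Op 2: insert eel -> sets bits 3 4 -> bits=00111001000000
Op 3: query owl -> checks bit6=0, bit8=0 (has a 0) -> no
Op 4: query dog -> checks bit3=1, bit9=0 (has a 0) -> no
Op 5: query rat -> checks bit4=1, bit9=0 (has a 0) -> no
Op 6: query dog -> checks bit3=1, bit9=0 (has a 0) -> no
Op 7: insert owl -> sets bits 6 8 -> bits=00111011100000
Op 8: query dog -> checks bit3=1, bit9=0 (has a 0) -> no
Query results in order: no no no no no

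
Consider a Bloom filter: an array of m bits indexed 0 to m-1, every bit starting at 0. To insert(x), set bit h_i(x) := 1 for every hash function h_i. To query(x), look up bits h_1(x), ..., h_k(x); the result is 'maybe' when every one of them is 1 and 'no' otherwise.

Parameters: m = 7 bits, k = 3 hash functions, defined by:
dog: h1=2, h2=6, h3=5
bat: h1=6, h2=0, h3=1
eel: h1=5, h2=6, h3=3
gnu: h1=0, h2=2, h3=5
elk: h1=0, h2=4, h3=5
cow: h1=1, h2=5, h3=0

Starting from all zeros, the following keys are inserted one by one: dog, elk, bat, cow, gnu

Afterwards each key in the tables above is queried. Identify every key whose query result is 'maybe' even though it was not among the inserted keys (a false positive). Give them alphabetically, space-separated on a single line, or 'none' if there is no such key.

Answer: none

Derivation:
Start: bits=0000000
After insert 'dog': sets bits 2 5 6 -> bits=0010011
After insert 'elk': sets bits 0 4 5 -> bits=1010111
After insert 'bat': sets bits 0 1 6 -> bits=1110111
After insert 'cow': sets bits 0 1 5 -> bits=1110111
After insert 'gnu': sets bits 0 2 5 -> bits=1110111
Not inserted: eel — query each against bits=1110111:
query eel: checks bit3=0, bit5=1, bit6=1 (has a 0) -> no => not a false positive
False positives (alphabetical): none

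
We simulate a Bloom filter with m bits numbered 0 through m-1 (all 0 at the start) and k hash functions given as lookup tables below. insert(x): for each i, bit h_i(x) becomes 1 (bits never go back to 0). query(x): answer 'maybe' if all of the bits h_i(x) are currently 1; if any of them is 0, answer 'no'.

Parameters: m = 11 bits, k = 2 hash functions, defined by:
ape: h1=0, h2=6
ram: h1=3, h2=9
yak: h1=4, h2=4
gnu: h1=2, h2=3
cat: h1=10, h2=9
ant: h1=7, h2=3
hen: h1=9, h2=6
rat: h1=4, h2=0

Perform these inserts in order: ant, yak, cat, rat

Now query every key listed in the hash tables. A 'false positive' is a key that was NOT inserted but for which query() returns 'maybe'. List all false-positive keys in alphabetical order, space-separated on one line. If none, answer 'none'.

Start: bits=00000000000
After insert 'ant': sets bits 3 7 -> bits=00010001000
After insert 'yak': sets bits 4 -> bits=00011001000
After insert 'cat': sets bits 9 10 -> bits=00011001011
After insert 'rat': sets bits 0 4 -> bits=10011001011
Not inserted: ape gnu hen ram — query each against bits=10011001011:
query ape: checks bit0=1, bit6=0 (has a 0) -> no => not a false positive
query gnu: checks bit2=0, bit3=1 (has a 0) -> no => not a false positive
query hen: checks bit6=0, bit9=1 (has a 0) -> no => not a false positive
query ram: checks bit3=1, bit9=1 (all 1) -> maybe => FALSE POSITIVE
False positives (alphabetical): ram

Answer: ram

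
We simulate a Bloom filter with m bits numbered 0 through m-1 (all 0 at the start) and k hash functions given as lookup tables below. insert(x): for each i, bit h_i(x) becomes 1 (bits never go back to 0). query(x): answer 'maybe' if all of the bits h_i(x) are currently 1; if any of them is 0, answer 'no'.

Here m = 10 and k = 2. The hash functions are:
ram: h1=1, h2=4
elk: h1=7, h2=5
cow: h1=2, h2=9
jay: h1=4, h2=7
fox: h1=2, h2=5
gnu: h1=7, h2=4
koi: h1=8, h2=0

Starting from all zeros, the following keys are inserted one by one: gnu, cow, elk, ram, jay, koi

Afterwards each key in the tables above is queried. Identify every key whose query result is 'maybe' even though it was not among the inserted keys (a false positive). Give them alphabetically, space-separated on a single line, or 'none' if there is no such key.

Answer: fox

Derivation:
Start: bits=0000000000
After insert 'gnu': sets bits 4 7 -> bits=0000100100
After insert 'cow': sets bits 2 9 -> bits=0010100101
After insert 'elk': sets bits 5 7 -> bits=0010110101
After insert 'ram': sets bits 1 4 -> bits=0110110101
After insert 'jay': sets bits 4 7 -> bits=0110110101
After insert 'koi': sets bits 0 8 -> bits=1110110111
Not inserted: fox — query each against bits=1110110111:
query fox: checks bit2=1, bit5=1 (all 1) -> maybe => FALSE POSITIVE
False positives (alphabetical): fox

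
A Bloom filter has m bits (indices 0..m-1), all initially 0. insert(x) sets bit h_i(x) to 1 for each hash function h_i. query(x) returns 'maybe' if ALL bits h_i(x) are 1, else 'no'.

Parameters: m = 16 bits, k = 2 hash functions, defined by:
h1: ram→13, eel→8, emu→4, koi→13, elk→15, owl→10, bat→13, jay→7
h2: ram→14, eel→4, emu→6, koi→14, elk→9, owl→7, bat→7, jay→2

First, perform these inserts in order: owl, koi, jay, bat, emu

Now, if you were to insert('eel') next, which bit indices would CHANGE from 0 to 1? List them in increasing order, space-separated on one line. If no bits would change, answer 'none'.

Answer: 8

Derivation:
Start: bits=0000000000000000
After insert 'owl': sets bits 7 10 -> bits=0000000100100000
After insert 'koi': sets bits 13 14 -> bits=0000000100100110
After insert 'jay': sets bits 2 7 -> bits=0010000100100110
After insert 'bat': sets bits 7 13 -> bits=0010000100100110
After insert 'emu': sets bits 4 6 -> bits=0010101100100110
insert 'eel' would touch bits 4 8; currently bit4=1, bit8=0
Bits that are 0 among those (would change 0->1): 8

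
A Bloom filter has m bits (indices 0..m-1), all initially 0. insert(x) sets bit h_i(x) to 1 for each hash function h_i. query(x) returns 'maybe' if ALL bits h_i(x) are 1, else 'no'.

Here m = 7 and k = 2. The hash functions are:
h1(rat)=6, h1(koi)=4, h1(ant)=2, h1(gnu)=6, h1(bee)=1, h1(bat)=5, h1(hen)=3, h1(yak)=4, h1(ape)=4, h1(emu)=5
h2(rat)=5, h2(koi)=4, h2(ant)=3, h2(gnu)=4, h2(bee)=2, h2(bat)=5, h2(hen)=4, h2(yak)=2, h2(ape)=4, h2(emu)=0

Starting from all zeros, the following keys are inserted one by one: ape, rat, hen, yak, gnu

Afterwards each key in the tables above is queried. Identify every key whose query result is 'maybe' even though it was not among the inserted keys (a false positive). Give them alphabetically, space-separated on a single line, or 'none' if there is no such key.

Answer: ant bat koi

Derivation:
Start: bits=0000000
After insert 'ape': sets bits 4 -> bits=0000100
After insert 'rat': sets bits 5 6 -> bits=0000111
After insert 'hen': sets bits 3 4 -> bits=0001111
After insert 'yak': sets bits 2 4 -> bits=0011111
After insert 'gnu': sets bits 4 6 -> bits=0011111
Not inserted: ant bat bee emu koi — query each against bits=0011111:
query ant: checks bit2=1, bit3=1 (all 1) -> maybe => FALSE POSITIVE
query bat: checks bit5=1 (all 1) -> maybe => FALSE POSITIVE
query bee: checks bit1=0, bit2=1 (has a 0) -> no => not a false positive
query emu: checks bit0=0, bit5=1 (has a 0) -> no => not a false positive
query koi: checks bit4=1 (all 1) -> maybe => FALSE POSITIVE
False positives (alphabetical): ant bat koi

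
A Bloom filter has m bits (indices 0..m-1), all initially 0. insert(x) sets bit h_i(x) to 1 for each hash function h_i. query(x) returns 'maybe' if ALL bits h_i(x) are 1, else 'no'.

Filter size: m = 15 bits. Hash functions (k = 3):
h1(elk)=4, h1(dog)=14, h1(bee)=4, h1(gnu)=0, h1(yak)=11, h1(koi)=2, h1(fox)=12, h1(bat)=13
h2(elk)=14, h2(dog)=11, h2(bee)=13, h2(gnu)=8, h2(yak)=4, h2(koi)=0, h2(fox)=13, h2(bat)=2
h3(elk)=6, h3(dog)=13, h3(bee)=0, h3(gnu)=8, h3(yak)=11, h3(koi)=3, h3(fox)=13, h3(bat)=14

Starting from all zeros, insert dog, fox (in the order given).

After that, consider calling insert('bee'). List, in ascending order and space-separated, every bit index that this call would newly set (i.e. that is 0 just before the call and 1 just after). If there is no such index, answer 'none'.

Start: bits=000000000000000
After insert 'dog': sets bits 11 13 14 -> bits=000000000001011
After insert 'fox': sets bits 12 13 -> bits=000000000001111
insert 'bee' would touch bits 0 4 13; currently bit0=0, bit4=0, bit13=1
Bits that are 0 among those (would change 0->1): 0 4

Answer: 0 4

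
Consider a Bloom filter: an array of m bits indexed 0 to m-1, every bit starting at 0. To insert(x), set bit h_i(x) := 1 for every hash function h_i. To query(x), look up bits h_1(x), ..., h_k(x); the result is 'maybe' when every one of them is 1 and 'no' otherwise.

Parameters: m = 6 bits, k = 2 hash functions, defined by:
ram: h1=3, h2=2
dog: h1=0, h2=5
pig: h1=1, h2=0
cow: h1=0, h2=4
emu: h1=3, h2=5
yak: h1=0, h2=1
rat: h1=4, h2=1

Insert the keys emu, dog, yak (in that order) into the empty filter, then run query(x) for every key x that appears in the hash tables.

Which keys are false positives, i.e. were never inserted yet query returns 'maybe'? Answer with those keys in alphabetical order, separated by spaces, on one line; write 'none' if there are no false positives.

Answer: pig

Derivation:
Start: bits=000000
After insert 'emu': sets bits 3 5 -> bits=000101
After insert 'dog': sets bits 0 5 -> bits=100101
After insert 'yak': sets bits 0 1 -> bits=110101
Not inserted: cow pig ram rat — query each against bits=110101:
query cow: checks bit0=1, bit4=0 (has a 0) -> no => not a false positive
query pig: checks bit0=1, bit1=1 (all 1) -> maybe => FALSE POSITIVE
query ram: checks bit2=0, bit3=1 (has a 0) -> no => not a false positive
query rat: checks bit1=1, bit4=0 (has a 0) -> no => not a false positive
False positives (alphabetical): pig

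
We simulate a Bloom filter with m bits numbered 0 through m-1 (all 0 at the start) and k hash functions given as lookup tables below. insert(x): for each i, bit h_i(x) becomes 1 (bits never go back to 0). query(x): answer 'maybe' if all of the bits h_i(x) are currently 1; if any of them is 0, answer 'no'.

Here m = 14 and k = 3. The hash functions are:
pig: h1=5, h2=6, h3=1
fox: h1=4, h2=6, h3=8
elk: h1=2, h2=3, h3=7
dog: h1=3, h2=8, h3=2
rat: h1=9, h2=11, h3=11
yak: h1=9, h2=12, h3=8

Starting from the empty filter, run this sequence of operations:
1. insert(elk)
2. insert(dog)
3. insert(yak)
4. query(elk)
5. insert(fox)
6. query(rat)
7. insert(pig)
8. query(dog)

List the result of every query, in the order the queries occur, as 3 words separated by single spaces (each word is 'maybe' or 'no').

Answer: maybe no maybe

Derivation:
Start: bits=00000000000000
Op 1: insert elk -> sets bits 2 3 7 -> bits=00110001000000
Op 2: insert dog -> sets bits 2 3 8 -> bits=00110001100000
Op 3: insert yak -> sets bits 8 9 12 -> bits=00110001110010
Op 4: query elk -> checks bit2=1, bit3=1, bit7=1 (all 1) -> maybe
Op 5: insert fox -> sets bits 4 6 8 -> bits=00111011110010
Op 6: query rat -> checks bit9=1, bit11=0 (has a 0) -> no
Op 7: insert pig -> sets bits 1 5 6 -> bits=01111111110010
Op 8: query dog -> checks bit2=1, bit3=1, bit8=1 (all 1) -> maybe
Query results in order: maybe no maybe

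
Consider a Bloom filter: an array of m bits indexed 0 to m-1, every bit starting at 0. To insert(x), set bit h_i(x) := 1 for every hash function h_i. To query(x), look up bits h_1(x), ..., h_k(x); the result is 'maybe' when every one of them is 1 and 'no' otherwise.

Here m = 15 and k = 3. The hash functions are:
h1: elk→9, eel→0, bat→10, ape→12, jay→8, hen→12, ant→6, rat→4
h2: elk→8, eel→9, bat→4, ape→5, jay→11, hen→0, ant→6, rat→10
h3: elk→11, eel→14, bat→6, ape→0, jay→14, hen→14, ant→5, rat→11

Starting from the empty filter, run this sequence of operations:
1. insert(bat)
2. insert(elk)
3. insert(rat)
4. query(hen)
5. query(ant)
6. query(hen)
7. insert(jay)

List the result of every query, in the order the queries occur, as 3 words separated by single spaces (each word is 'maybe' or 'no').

Answer: no no no

Derivation:
Start: bits=000000000000000
Op 1: insert bat -> sets bits 4 6 10 -> bits=000010100010000
Op 2: insert elk -> sets bits 8 9 11 -> bits=000010101111000
Op 3: insert rat -> sets bits 4 10 11 -> bits=000010101111000
Op 4: query hen -> checks bit0=0, bit12=0, bit14=0 (has a 0) -> no
Op 5: query ant -> checks bit5=0, bit6=1 (has a 0) -> no
Op 6: query hen -> checks bit0=0, bit12=0, bit14=0 (has a 0) -> no
Op 7: insert jay -> sets bits 8 11 14 -> bits=000010101111001
Query results in order: no no no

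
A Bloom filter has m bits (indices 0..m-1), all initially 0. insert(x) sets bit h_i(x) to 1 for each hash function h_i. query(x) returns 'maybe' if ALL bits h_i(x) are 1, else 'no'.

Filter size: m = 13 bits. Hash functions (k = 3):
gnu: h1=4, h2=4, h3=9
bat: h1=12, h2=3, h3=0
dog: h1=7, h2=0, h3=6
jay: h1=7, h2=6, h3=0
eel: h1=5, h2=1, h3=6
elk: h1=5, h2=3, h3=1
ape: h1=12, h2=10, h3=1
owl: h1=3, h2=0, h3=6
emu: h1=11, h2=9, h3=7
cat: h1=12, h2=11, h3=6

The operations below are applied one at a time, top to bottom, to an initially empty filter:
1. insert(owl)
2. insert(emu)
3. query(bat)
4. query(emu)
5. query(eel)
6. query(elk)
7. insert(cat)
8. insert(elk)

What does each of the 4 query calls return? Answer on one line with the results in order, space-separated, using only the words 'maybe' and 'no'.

Answer: no maybe no no

Derivation:
Start: bits=0000000000000
Op 1: insert owl -> sets bits 0 3 6 -> bits=1001001000000
Op 2: insert emu -> sets bits 7 9 11 -> bits=1001001101010
Op 3: query bat -> checks bit0=1, bit3=1, bit12=0 (has a 0) -> no
Op 4: query emu -> checks bit7=1, bit9=1, bit11=1 (all 1) -> maybe
Op 5: query eel -> checks bit1=0, bit5=0, bit6=1 (has a 0) -> no
Op 6: query elk -> checks bit1=0, bit3=1, bit5=0 (has a 0) -> no
Op 7: insert cat -> sets bits 6 11 12 -> bits=1001001101011
Op 8: insert elk -> sets bits 1 3 5 -> bits=1101011101011
Query results in order: no maybe no no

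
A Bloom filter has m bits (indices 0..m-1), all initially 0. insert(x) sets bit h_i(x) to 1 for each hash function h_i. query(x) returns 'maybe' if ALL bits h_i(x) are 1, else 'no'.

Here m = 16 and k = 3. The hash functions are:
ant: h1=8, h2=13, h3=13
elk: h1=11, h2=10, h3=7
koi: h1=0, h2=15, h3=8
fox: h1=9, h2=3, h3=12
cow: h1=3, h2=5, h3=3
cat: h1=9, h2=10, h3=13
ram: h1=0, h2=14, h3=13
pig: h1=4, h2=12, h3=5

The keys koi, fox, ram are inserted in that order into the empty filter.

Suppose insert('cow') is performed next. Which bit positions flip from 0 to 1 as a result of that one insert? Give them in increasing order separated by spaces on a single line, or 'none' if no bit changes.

Start: bits=0000000000000000
After insert 'koi': sets bits 0 8 15 -> bits=1000000010000001
After insert 'fox': sets bits 3 9 12 -> bits=1001000011001001
After insert 'ram': sets bits 0 13 14 -> bits=1001000011001111
insert 'cow' would touch bits 3 5; currently bit3=1, bit5=0
Bits that are 0 among those (would change 0->1): 5

Answer: 5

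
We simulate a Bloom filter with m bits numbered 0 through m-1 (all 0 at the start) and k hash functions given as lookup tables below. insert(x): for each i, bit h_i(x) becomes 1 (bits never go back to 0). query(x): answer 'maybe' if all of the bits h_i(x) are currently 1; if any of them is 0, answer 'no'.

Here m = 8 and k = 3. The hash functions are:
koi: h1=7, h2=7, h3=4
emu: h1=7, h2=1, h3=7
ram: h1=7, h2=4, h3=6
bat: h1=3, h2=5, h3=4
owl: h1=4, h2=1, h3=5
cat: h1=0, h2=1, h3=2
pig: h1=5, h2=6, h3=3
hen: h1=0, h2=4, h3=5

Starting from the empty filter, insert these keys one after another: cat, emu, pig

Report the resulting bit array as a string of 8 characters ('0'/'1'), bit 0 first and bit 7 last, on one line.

Answer: 11110111

Derivation:
Start: bits=00000000
After insert 'cat': sets bits 0 1 2 -> bits=11100000
After insert 'emu': sets bits 1 7 -> bits=11100001
After insert 'pig': sets bits 3 5 6 -> bits=11110111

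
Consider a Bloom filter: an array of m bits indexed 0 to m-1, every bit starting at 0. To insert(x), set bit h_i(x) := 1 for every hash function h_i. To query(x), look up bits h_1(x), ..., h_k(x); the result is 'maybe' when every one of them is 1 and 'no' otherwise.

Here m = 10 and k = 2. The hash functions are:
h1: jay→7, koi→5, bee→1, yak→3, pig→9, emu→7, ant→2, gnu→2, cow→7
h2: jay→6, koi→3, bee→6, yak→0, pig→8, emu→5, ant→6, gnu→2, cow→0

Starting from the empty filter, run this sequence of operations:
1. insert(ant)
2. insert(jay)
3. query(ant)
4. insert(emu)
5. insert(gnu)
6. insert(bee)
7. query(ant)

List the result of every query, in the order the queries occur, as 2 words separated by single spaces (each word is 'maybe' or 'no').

Answer: maybe maybe

Derivation:
Start: bits=0000000000
Op 1: insert ant -> sets bits 2 6 -> bits=0010001000
Op 2: insert jay -> sets bits 6 7 -> bits=0010001100
Op 3: query ant -> checks bit2=1, bit6=1 (all 1) -> maybe
Op 4: insert emu -> sets bits 5 7 -> bits=0010011100
Op 5: insert gnu -> sets bits 2 -> bits=0010011100
Op 6: insert bee -> sets bits 1 6 -> bits=0110011100
Op 7: query ant -> checks bit2=1, bit6=1 (all 1) -> maybe
Query results in order: maybe maybe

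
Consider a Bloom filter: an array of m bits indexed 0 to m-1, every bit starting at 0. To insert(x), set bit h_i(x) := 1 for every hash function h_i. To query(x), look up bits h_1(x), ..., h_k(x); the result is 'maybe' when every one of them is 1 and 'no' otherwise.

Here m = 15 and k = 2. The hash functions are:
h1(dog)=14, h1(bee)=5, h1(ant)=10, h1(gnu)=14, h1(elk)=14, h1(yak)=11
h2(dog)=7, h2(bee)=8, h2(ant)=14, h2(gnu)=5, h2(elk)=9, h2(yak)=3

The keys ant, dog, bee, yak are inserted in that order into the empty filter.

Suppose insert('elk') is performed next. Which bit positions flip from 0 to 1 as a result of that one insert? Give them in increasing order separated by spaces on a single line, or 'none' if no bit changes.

Answer: 9

Derivation:
Start: bits=000000000000000
After insert 'ant': sets bits 10 14 -> bits=000000000010001
After insert 'dog': sets bits 7 14 -> bits=000000010010001
After insert 'bee': sets bits 5 8 -> bits=000001011010001
After insert 'yak': sets bits 3 11 -> bits=000101011011001
insert 'elk' would touch bits 9 14; currently bit9=0, bit14=1
Bits that are 0 among those (would change 0->1): 9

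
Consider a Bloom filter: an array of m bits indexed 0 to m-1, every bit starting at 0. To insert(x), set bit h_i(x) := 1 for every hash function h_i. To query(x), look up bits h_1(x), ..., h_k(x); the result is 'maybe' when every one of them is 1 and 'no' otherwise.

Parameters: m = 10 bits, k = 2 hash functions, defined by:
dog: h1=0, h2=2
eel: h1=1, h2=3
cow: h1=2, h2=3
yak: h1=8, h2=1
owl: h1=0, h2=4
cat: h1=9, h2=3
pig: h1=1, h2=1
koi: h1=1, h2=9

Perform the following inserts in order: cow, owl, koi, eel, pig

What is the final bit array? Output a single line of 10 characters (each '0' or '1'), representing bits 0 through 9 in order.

Answer: 1111100001

Derivation:
Start: bits=0000000000
After insert 'cow': sets bits 2 3 -> bits=0011000000
After insert 'owl': sets bits 0 4 -> bits=1011100000
After insert 'koi': sets bits 1 9 -> bits=1111100001
After insert 'eel': sets bits 1 3 -> bits=1111100001
After insert 'pig': sets bits 1 -> bits=1111100001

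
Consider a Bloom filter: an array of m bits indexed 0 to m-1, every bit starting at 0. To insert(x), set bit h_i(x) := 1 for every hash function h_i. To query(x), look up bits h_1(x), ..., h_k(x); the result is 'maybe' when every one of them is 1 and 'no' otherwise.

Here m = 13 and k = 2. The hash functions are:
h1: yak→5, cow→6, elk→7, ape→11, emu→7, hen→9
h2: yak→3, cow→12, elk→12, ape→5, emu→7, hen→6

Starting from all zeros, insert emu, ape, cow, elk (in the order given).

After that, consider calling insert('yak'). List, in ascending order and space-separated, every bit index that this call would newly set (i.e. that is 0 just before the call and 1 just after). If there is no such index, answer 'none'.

Start: bits=0000000000000
After insert 'emu': sets bits 7 -> bits=0000000100000
After insert 'ape': sets bits 5 11 -> bits=0000010100010
After insert 'cow': sets bits 6 12 -> bits=0000011100011
After insert 'elk': sets bits 7 12 -> bits=0000011100011
insert 'yak' would touch bits 3 5; currently bit3=0, bit5=1
Bits that are 0 among those (would change 0->1): 3

Answer: 3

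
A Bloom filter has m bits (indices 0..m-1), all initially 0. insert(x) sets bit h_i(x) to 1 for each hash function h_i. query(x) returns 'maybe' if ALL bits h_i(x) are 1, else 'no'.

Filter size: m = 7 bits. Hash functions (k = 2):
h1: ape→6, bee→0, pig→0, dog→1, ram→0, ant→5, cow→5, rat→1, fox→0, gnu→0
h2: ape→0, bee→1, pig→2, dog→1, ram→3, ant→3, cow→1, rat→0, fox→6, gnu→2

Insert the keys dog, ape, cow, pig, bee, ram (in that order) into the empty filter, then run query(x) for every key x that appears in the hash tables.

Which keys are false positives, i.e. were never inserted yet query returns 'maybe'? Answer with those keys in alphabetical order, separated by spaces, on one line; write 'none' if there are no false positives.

Answer: ant fox gnu rat

Derivation:
Start: bits=0000000
After insert 'dog': sets bits 1 -> bits=0100000
After insert 'ape': sets bits 0 6 -> bits=1100001
After insert 'cow': sets bits 1 5 -> bits=1100011
After insert 'pig': sets bits 0 2 -> bits=1110011
After insert 'bee': sets bits 0 1 -> bits=1110011
After insert 'ram': sets bits 0 3 -> bits=1111011
Not inserted: ant fox gnu rat — query each against bits=1111011:
query ant: checks bit3=1, bit5=1 (all 1) -> maybe => FALSE POSITIVE
query fox: checks bit0=1, bit6=1 (all 1) -> maybe => FALSE POSITIVE
query gnu: checks bit0=1, bit2=1 (all 1) -> maybe => FALSE POSITIVE
query rat: checks bit0=1, bit1=1 (all 1) -> maybe => FALSE POSITIVE
False positives (alphabetical): ant fox gnu rat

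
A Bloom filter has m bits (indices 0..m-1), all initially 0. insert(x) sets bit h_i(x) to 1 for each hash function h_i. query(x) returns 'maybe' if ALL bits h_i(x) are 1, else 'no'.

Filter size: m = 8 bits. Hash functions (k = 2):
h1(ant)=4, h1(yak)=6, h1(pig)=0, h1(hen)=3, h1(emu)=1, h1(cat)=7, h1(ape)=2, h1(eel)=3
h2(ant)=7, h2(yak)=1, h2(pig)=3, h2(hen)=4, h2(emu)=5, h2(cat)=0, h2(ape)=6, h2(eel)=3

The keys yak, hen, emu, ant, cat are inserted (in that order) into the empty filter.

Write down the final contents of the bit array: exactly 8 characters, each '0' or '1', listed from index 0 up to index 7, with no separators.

Start: bits=00000000
After insert 'yak': sets bits 1 6 -> bits=01000010
After insert 'hen': sets bits 3 4 -> bits=01011010
After insert 'emu': sets bits 1 5 -> bits=01011110
After insert 'ant': sets bits 4 7 -> bits=01011111
After insert 'cat': sets bits 0 7 -> bits=11011111

Answer: 11011111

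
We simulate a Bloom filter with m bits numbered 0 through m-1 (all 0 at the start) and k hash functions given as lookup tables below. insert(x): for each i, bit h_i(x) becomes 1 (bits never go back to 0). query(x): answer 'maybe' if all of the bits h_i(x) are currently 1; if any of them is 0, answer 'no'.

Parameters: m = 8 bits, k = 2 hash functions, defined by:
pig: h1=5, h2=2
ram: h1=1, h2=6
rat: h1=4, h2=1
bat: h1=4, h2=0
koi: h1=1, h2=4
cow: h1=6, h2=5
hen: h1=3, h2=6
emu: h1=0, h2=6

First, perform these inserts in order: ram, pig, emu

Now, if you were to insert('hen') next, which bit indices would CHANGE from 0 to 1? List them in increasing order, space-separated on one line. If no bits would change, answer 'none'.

Answer: 3

Derivation:
Start: bits=00000000
After insert 'ram': sets bits 1 6 -> bits=01000010
After insert 'pig': sets bits 2 5 -> bits=01100110
After insert 'emu': sets bits 0 6 -> bits=11100110
insert 'hen' would touch bits 3 6; currently bit3=0, bit6=1
Bits that are 0 among those (would change 0->1): 3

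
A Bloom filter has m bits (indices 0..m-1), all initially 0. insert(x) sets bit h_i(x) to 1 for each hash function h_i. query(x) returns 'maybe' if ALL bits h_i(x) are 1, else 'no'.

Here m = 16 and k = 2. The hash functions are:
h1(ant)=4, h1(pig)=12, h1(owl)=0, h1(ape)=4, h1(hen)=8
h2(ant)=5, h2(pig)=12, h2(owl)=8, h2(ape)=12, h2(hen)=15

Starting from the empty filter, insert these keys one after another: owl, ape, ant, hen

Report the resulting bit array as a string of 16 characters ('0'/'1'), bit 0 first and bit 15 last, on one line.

Answer: 1000110010001001

Derivation:
Start: bits=0000000000000000
After insert 'owl': sets bits 0 8 -> bits=1000000010000000
After insert 'ape': sets bits 4 12 -> bits=1000100010001000
After insert 'ant': sets bits 4 5 -> bits=1000110010001000
After insert 'hen': sets bits 8 15 -> bits=1000110010001001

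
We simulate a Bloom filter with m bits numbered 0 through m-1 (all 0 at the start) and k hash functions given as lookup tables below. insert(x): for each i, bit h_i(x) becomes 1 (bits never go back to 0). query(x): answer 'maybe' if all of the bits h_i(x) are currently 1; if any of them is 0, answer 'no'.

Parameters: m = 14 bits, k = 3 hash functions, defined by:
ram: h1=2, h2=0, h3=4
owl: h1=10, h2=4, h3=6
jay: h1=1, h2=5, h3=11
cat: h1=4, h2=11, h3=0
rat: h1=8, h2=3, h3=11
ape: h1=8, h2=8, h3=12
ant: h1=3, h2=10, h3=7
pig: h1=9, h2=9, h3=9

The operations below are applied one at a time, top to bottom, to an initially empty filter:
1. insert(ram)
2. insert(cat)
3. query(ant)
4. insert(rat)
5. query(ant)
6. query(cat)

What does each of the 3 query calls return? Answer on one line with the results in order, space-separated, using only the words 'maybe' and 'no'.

Start: bits=00000000000000
Op 1: insert ram -> sets bits 0 2 4 -> bits=10101000000000
Op 2: insert cat -> sets bits 0 4 11 -> bits=10101000000100
Op 3: query ant -> checks bit3=0, bit7=0, bit10=0 (has a 0) -> no
Op 4: insert rat -> sets bits 3 8 11 -> bits=10111000100100
Op 5: query ant -> checks bit3=1, bit7=0, bit10=0 (has a 0) -> no
Op 6: query cat -> checks bit0=1, bit4=1, bit11=1 (all 1) -> maybe
Query results in order: no no maybe

Answer: no no maybe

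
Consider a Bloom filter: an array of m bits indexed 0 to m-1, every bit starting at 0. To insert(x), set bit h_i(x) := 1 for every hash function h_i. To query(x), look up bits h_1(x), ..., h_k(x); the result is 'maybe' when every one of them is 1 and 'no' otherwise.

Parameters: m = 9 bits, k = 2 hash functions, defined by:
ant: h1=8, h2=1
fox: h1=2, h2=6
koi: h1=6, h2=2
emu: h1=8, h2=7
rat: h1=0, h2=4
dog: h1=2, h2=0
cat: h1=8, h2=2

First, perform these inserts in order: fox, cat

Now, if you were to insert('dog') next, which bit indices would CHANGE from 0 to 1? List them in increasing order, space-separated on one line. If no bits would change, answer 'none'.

Answer: 0

Derivation:
Start: bits=000000000
After insert 'fox': sets bits 2 6 -> bits=001000100
After insert 'cat': sets bits 2 8 -> bits=001000101
insert 'dog' would touch bits 0 2; currently bit0=0, bit2=1
Bits that are 0 among those (would change 0->1): 0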